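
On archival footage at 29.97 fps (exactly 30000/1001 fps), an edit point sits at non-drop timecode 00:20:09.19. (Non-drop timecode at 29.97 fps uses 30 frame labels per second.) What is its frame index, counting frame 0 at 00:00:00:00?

Total seconds to the label: (0 × 3600 + 20 × 60 + 9) = 1209.
Frame index = 1209 × 30 + 19 = 36289.

36289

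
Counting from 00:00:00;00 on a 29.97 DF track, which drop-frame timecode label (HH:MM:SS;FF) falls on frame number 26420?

00:14:41;16

Each 10-minute DF block holds 10 × 60 × 30 − 9 × 2 = 17982 frames. 26420 ÷ 17982 → 1 full block, remainder 8438.
Within the partial block the first minute is 1800 frames and each further minute 1798, so 4 further minute boundaries passed. Total skipped labels = 18 × 1 + 2 × 4 = 26.
Non-drop label index = 26420 + 26 = 26446; at 30 labels/s that is 00:14:41:16, i.e. DF 00:14:41;16.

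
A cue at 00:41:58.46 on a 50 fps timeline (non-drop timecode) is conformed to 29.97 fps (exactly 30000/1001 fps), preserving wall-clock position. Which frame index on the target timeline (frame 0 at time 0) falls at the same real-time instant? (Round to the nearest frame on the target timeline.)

Source frame index: (0×3600 + 41×60 + 58) × 50 + 46 = 125946.
Real time: 125946 / (50) = 62973/25 s.
Target frame: (62973/25) × (30000/1001) = 75567600/1001 ≈ 75492.108 → 75492.

frame 75492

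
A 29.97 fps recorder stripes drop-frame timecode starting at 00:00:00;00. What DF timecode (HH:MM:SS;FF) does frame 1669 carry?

00:00:55;19

Ten DF minutes hold 17982 frames, so frame 1669 lies in block 0 (frames 0–17981) with 1669 frames into that block.
The block's first minute is 1800 frames and the rest 1798 each; 1669 frames reaches minute 0, so 0 × 18 + 0 × 2 = 0 labels have been skipped so far.
Adding those back, label number 1669 + 0 = 1669 at 30 labels/s is 55 s + 19 f = 0 h 0 min 55 s frame 19, i.e. 00:00:55;19.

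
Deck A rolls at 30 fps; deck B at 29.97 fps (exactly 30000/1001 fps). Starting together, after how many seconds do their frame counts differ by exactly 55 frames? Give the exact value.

11011/6 seconds

The gap grows by |30000/1001 − 30| = 30/1001 frames per second.
Time for a 55-frame gap: 55 ÷ (30/1001) = 11011/6 s.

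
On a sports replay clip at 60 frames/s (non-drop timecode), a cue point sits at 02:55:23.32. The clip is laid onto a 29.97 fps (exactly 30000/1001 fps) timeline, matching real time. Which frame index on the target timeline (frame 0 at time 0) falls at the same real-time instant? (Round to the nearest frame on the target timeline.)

Source frame index: (2×3600 + 55×60 + 23) × 60 + 32 = 631412.
Real time: 631412 / (60) = 157853/15 s.
Target frame: (157853/15) × (30000/1001) = 315706000/1001 ≈ 315390.609 → 315391.

frame 315391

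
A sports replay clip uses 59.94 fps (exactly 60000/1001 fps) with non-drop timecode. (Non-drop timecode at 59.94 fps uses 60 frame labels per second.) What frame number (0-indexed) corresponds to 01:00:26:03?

Total seconds to the label: (1 × 3600 + 0 × 60 + 26) = 3626.
Frame index = 3626 × 60 + 3 = 217563.

frame 217563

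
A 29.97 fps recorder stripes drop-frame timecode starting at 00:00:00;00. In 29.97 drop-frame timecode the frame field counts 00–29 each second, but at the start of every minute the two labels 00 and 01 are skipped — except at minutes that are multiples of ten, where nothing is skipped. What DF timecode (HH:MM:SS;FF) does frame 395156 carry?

Each 10-minute DF block holds 10 × 60 × 30 − 9 × 2 = 17982 frames. 395156 ÷ 17982 → 21 full blocks, remainder 17534.
Within the partial block the first minute is 1800 frames and each further minute 1798, so 9 further minute boundaries passed. Total skipped labels = 18 × 21 + 2 × 9 = 396.
Non-drop label index = 395156 + 396 = 395552; at 30 labels/s that is 03:39:45:02, i.e. DF 03:39:45;02.

03:39:45;02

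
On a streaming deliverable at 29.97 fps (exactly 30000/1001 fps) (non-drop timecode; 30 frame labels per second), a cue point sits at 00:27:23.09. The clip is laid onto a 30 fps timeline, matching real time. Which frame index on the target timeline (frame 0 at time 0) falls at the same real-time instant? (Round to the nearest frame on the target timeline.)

frame 49348

Source frame index: (0×3600 + 27×60 + 23) × 30 + 9 = 49299.
Real time: 49299 / (30000/1001) = 16449433/10000 s.
Target frame: (16449433/10000) × (30) = 49348299/1000 ≈ 49348.299 → 49348.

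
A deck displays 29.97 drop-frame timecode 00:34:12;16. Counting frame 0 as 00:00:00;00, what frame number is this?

61514

As if non-drop at 30 labels/s: (0 × 3600 + 34 × 60 + 12) × 30 + 16 = 61576.
Minute boundaries passed: 34; those not divisible by 10: 34 − 3 = 31; dropped labels = 2 × 31 = 62.
Actual frame index = 61576 − 62 = 61514.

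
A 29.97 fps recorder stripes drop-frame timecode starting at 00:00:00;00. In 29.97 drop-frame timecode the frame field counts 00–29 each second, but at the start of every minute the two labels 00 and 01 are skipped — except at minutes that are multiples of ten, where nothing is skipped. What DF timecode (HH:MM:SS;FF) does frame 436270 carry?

04:02:36;26

Each 10-minute DF block holds 10 × 60 × 30 − 9 × 2 = 17982 frames. 436270 ÷ 17982 → 24 full blocks, remainder 4702.
Within the partial block the first minute is 1800 frames and each further minute 1798, so 2 further minute boundaries passed. Total skipped labels = 18 × 24 + 2 × 2 = 436.
Non-drop label index = 436270 + 436 = 436706; at 30 labels/s that is 04:02:36:26, i.e. DF 04:02:36;26.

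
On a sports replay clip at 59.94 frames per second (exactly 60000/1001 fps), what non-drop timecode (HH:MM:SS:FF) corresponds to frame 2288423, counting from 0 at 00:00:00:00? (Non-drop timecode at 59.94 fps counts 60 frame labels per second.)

10:35:40:23

2288423 ÷ 60 = 38140 full seconds, remainder 23 frames.
38140 s = 10 h 35 min 40 s.
Timecode: 10:35:40:23.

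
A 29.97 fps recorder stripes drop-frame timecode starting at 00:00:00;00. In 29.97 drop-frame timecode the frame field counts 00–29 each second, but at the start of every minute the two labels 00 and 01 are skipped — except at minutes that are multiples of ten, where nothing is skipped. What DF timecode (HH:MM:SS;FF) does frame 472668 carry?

04:22:51;10

Ten DF minutes hold 17982 frames, so frame 472668 lies in block 26 (frames 467532–485513) with 5136 frames into that block.
The block's first minute is 1800 frames and the rest 1798 each; 5136 frames reaches minute 2, so 26 × 18 + 2 × 2 = 472 labels have been skipped so far.
Adding those back, label number 472668 + 472 = 473140 at 30 labels/s is 15771 s + 10 f = 4 h 22 min 51 s frame 10, i.e. 04:22:51;10.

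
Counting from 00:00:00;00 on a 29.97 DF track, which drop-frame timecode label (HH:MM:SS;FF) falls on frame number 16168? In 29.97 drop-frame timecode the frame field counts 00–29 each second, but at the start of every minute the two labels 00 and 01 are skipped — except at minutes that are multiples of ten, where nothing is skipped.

Each 10-minute DF block holds 10 × 60 × 30 − 9 × 2 = 17982 frames. 16168 ÷ 17982 → 0 full blocks, remainder 16168.
Within the partial block the first minute is 1800 frames and each further minute 1798, so 8 further minute boundaries passed. Total skipped labels = 18 × 0 + 2 × 8 = 16.
Non-drop label index = 16168 + 16 = 16184; at 30 labels/s that is 00:08:59:14, i.e. DF 00:08:59;14.

00:08:59;14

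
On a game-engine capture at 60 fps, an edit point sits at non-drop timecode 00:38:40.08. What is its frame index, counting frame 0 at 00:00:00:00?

Total seconds to the label: (0 × 3600 + 38 × 60 + 40) = 2320.
Frame index = 2320 × 60 + 8 = 139208.

139208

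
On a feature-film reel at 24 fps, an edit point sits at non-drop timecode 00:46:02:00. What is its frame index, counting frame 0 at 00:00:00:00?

66288

Total seconds to the label: (0 × 3600 + 46 × 60 + 2) = 2762.
Frame index = 2762 × 24 + 0 = 66288.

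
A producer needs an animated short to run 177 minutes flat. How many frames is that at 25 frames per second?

265500 frames

177 min = 10620 s.
Frames = 10620 × 25 = 265500.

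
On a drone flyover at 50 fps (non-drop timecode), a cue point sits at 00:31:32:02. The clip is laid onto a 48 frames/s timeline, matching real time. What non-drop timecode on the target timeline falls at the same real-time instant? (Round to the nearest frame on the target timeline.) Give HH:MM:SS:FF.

Source frame index: (0×3600 + 31×60 + 32) × 50 + 2 = 94602.
Real time: 94602 / (50) = 47301/25 s.
Target frame: (47301/25) × (48) = 2270448/25 ≈ 90817.920 → 90818.
At 48 labels/s: frame 90818 → 00:31:32:02.

00:31:32:02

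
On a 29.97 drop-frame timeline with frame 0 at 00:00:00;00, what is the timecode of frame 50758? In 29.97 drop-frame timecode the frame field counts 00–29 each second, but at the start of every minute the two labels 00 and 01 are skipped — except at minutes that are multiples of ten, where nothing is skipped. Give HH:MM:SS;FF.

Ten DF minutes hold 17982 frames, so frame 50758 lies in block 2 (frames 35964–53945) with 14794 frames into that block.
The block's first minute is 1800 frames and the rest 1798 each; 14794 frames reaches minute 8, so 2 × 18 + 8 × 2 = 52 labels have been skipped so far.
Adding those back, label number 50758 + 52 = 50810 at 30 labels/s is 1693 s + 20 f = 0 h 28 min 13 s frame 20, i.e. 00:28:13;20.

00:28:13;20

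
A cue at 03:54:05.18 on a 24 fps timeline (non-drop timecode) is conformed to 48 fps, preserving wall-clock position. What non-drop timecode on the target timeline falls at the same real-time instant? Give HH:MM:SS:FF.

Source frame index: (3×3600 + 54×60 + 5) × 24 + 18 = 337098.
Real time: 337098 / (24) = 56183/4 s.
Target frame: (56183/4) × (48) = 674196.
At 48 labels/s: frame 674196 → 03:54:05:36.

03:54:05:36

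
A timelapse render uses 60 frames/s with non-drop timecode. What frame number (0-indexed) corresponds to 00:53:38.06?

Total seconds to the label: (0 × 3600 + 53 × 60 + 38) = 3218.
Frame index = 3218 × 60 + 6 = 193086.

193086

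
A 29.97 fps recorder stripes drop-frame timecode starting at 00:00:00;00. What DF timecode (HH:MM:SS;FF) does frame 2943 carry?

00:01:38;05

Ten DF minutes hold 17982 frames, so frame 2943 lies in block 0 (frames 0–17981) with 2943 frames into that block.
The block's first minute is 1800 frames and the rest 1798 each; 2943 frames reaches minute 1, so 0 × 18 + 1 × 2 = 2 labels have been skipped so far.
Adding those back, label number 2943 + 2 = 2945 at 30 labels/s is 98 s + 5 f = 0 h 1 min 38 s frame 5, i.e. 00:01:38;05.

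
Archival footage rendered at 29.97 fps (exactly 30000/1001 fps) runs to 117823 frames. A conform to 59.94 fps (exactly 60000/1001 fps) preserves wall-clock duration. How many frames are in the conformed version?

235646 frames

Frames at target rate = 117823 × (60000/1001) / (30000/1001) = 235646.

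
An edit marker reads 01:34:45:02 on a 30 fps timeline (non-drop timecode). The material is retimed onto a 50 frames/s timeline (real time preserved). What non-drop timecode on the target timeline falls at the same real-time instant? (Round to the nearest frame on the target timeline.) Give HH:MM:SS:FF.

01:34:45:03

Source frame index: (1×3600 + 34×60 + 45) × 30 + 2 = 170552.
Real time: 170552 / (30) = 85276/15 s.
Target frame: (85276/15) × (50) = 852760/3 ≈ 284253.333 → 284253.
At 50 labels/s: frame 284253 → 01:34:45:03.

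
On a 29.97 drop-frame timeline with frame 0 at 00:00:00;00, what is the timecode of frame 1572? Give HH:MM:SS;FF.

Each 10-minute DF block holds 10 × 60 × 30 − 9 × 2 = 17982 frames. 1572 ÷ 17982 → 0 full blocks, remainder 1572.
Within the partial block the first minute is 1800 frames and each further minute 1798, so 0 further minute boundaries passed. Total skipped labels = 18 × 0 + 2 × 0 = 0.
Non-drop label index = 1572 + 0 = 1572; at 30 labels/s that is 00:00:52:12, i.e. DF 00:00:52;12.

00:00:52;12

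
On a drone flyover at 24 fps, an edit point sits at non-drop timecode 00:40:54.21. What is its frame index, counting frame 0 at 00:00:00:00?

Total seconds to the label: (0 × 3600 + 40 × 60 + 54) = 2454.
Frame index = 2454 × 24 + 21 = 58917.

58917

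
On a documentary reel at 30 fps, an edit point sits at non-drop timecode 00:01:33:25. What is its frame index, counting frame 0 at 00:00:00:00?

frame 2815

Total seconds to the label: (0 × 3600 + 1 × 60 + 33) = 93.
Frame index = 93 × 30 + 25 = 2815.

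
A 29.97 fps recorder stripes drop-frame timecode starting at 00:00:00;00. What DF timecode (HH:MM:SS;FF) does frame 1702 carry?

Ten DF minutes hold 17982 frames, so frame 1702 lies in block 0 (frames 0–17981) with 1702 frames into that block.
The block's first minute is 1800 frames and the rest 1798 each; 1702 frames reaches minute 0, so 0 × 18 + 0 × 2 = 0 labels have been skipped so far.
Adding those back, label number 1702 + 0 = 1702 at 30 labels/s is 56 s + 22 f = 0 h 0 min 56 s frame 22, i.e. 00:00:56;22.

00:00:56;22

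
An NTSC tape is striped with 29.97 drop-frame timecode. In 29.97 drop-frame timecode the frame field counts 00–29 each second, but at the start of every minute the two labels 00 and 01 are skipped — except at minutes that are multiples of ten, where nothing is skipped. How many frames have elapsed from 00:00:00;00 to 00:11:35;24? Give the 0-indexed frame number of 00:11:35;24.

Complete 10-minute blocks: 1, each 17982 frames → 17982.
Remaining 1 whole minute in the current block: 1800 + 0 × 1798 = 1800 frames.
Within the current minute: 35 × 30 + 24 − 2 = 1072 (labels ;00/;01 skipped at this minute). Total = 17982 + 1800 + 1072 = 20854.

20854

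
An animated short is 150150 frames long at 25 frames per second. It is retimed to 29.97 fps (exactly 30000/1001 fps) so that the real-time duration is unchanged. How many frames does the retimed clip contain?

180000 frames

Target frames = source frames × (target rate / source rate) = 150150 × (30000/1001)/(25) = 150150 × 1200/1001 = 180000.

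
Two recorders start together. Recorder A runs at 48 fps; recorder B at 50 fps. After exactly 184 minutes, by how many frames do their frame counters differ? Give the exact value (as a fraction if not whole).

184 min = 11040 s.
A emits 48 × 11040 = 529920 frames; B emits 50 × 11040 = 552000.
Difference = 22080 frames; B is ahead of A.

22080 frames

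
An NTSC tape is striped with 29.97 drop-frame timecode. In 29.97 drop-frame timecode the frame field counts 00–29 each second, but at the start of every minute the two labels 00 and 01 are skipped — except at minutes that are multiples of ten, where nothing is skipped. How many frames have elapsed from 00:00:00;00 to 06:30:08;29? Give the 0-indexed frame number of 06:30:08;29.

701567

As if non-drop at 30 labels/s: (6 × 3600 + 30 × 60 + 8) × 30 + 29 = 702269.
Minute boundaries passed: 390; those not divisible by 10: 390 − 39 = 351; dropped labels = 2 × 351 = 702.
Actual frame index = 702269 − 702 = 701567.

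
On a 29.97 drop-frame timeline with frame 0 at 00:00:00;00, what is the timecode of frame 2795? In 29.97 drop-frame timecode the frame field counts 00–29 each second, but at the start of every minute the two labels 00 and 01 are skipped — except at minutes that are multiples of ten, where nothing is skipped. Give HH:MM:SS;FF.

Each 10-minute DF block holds 10 × 60 × 30 − 9 × 2 = 17982 frames. 2795 ÷ 17982 → 0 full blocks, remainder 2795.
Within the partial block the first minute is 1800 frames and each further minute 1798, so 1 further minute boundary passed. Total skipped labels = 18 × 0 + 2 × 1 = 2.
Non-drop label index = 2795 + 2 = 2797; at 30 labels/s that is 00:01:33:07, i.e. DF 00:01:33;07.

00:01:33;07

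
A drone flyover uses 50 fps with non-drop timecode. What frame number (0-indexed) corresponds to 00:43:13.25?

Total seconds to the label: (0 × 3600 + 43 × 60 + 13) = 2593.
Frame index = 2593 × 50 + 25 = 129675.

129675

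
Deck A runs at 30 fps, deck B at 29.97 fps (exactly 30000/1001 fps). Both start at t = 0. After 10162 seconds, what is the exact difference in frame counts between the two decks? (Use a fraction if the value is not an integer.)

304860/1001 frames

A emits 30 × 10162 = 304860 frames; B emits 30000/1001 × 10162 = 304860000/1001.
Difference = 304860/1001 frames (≈ 304.5554); B is behind A.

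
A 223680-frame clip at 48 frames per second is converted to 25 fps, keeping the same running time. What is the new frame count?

116500 frames

Target frames = source frames × (target rate / source rate) = 223680 × (25)/(48) = 223680 × 25/48 = 116500.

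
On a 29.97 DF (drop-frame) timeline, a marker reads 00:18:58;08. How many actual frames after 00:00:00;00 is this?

34114

Complete 10-minute blocks: 1, each 17982 frames → 17982.
Remaining 8 whole minutes in the current block: 1800 + 7 × 1798 = 14386 frames.
Within the current minute: 58 × 30 + 8 − 2 = 1746 (labels ;00/;01 skipped at this minute). Total = 17982 + 14386 + 1746 = 34114.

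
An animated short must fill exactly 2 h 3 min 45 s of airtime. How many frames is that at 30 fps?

222750 frames

2 h 3 min 45 s = 7425 s.
Frames = 7425 × 30 = 222750.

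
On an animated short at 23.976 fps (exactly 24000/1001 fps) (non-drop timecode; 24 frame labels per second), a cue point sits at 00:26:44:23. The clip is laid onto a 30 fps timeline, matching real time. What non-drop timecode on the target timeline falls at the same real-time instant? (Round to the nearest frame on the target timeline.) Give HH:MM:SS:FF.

Source frame index: (0×3600 + 26×60 + 44) × 24 + 23 = 38519.
Real time: 38519 / (24000/1001) = 38557519/24000 s.
Target frame: (38557519/24000) × (30) = 38557519/800 ≈ 48196.899 → 48197.
At 30 labels/s: frame 48197 → 00:26:46:17.

00:26:46:17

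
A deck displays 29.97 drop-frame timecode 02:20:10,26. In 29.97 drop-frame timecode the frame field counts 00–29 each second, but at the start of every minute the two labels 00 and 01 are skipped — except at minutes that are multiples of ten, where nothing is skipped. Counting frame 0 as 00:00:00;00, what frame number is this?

252074

Complete 10-minute blocks: 14, each 17982 frames → 251748.
Remaining 0 whole minutes in the current block: 0 frames.
Within the current minute: 10 × 30 + 26 = 326. Total = 251748 + 0 + 326 = 252074.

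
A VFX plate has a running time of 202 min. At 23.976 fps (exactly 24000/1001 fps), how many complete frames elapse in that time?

202 min = 12120 s.
Frames = 12120 × 24000/1001 = 290880000/1001 ≈ 290589.4106.
Complete frames: 290589.

290589 frames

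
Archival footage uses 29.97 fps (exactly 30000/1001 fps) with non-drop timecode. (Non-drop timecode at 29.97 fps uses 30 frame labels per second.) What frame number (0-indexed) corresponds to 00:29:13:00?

frame 52590

Total seconds to the label: (0 × 3600 + 29 × 60 + 13) = 1753.
Frame index = 1753 × 30 + 0 = 52590.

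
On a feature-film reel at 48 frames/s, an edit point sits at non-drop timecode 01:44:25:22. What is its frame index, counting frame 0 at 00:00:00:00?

Total seconds to the label: (1 × 3600 + 44 × 60 + 25) = 6265.
Frame index = 6265 × 48 + 22 = 300742.

300742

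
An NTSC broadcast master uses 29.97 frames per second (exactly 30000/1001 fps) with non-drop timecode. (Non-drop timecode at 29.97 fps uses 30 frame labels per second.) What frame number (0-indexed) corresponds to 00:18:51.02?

Total seconds to the label: (0 × 3600 + 18 × 60 + 51) = 1131.
Frame index = 1131 × 30 + 2 = 33932.

33932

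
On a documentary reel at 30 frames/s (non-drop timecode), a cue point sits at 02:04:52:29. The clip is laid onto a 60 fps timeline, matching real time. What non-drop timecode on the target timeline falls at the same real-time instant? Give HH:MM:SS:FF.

02:04:52:58

Source frame index: (2×3600 + 4×60 + 52) × 30 + 29 = 224789.
Real time: 224789 / (30) = 224789/30 s.
Target frame: (224789/30) × (60) = 449578.
At 60 labels/s: frame 449578 → 02:04:52:58.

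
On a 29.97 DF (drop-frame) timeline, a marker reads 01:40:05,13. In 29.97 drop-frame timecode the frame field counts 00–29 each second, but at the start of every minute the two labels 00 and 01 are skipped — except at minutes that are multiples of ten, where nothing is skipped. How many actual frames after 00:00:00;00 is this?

Complete 10-minute blocks: 10, each 17982 frames → 179820.
Remaining 0 whole minutes in the current block: 0 frames.
Within the current minute: 5 × 30 + 13 = 163. Total = 179820 + 0 + 163 = 179983.

179983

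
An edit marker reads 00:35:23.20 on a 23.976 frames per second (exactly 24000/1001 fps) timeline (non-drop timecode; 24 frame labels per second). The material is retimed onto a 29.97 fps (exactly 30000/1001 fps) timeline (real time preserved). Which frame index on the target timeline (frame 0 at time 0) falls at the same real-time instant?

frame 63715

Source frame index: (0×3600 + 35×60 + 23) × 24 + 20 = 50972.
Real time: 50972 / (24000/1001) = 12755743/6000 s.
Target frame: (12755743/6000) × (30000/1001) = 63715.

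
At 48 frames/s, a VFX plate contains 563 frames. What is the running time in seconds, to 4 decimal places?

Running time = 563 × 1/48 = 563/48 s ≈ 11.7292 s.

11.7292 seconds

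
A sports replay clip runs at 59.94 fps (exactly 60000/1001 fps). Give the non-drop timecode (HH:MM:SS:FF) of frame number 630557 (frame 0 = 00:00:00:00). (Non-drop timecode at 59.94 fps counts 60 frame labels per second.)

630557 ÷ 60 = 10509 full seconds, remainder 17 frames.
10509 s = 2 h 55 min 9 s.
Timecode: 02:55:09:17.

02:55:09:17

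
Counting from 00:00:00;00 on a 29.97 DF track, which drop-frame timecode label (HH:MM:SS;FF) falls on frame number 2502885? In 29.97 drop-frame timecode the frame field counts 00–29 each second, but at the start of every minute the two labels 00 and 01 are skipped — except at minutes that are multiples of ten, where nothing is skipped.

23:11:52;29

Each 10-minute DF block holds 10 × 60 × 30 − 9 × 2 = 17982 frames. 2502885 ÷ 17982 → 139 full blocks, remainder 3387.
Within the partial block the first minute is 1800 frames and each further minute 1798, so 1 further minute boundary passed. Total skipped labels = 18 × 139 + 2 × 1 = 2504.
Non-drop label index = 2502885 + 2504 = 2505389; at 30 labels/s that is 23:11:52:29, i.e. DF 23:11:52;29.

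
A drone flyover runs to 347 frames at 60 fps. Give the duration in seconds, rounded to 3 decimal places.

Running time = 347 × 1/60 = 347/60 s ≈ 5.783 s.

5.783 seconds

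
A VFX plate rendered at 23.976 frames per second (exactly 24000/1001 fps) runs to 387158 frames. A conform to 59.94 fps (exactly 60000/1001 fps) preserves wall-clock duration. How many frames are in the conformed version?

967895 frames

Target frames = source frames × (target rate / source rate) = 387158 × (60000/1001)/(24000/1001) = 387158 × 5/2 = 967895.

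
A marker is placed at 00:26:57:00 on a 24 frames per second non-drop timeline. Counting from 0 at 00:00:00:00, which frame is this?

frame 38808

Total seconds to the label: (0 × 3600 + 26 × 60 + 57) = 1617.
Frame index = 1617 × 24 + 0 = 38808.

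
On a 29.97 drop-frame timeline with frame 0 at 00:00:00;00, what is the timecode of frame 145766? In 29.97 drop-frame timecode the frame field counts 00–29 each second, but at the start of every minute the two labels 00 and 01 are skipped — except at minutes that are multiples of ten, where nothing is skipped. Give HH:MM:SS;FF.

Each 10-minute DF block holds 10 × 60 × 30 − 9 × 2 = 17982 frames. 145766 ÷ 17982 → 8 full blocks, remainder 1910.
Within the partial block the first minute is 1800 frames and each further minute 1798, so 1 further minute boundary passed. Total skipped labels = 18 × 8 + 2 × 1 = 146.
Non-drop label index = 145766 + 146 = 145912; at 30 labels/s that is 01:21:03:22, i.e. DF 01:21:03;22.

01:21:03;22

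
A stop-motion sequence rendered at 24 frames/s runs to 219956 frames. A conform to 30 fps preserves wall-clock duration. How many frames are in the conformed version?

274945 frames

Target frames = source frames × (target rate / source rate) = 219956 × (30)/(24) = 219956 × 5/4 = 274945.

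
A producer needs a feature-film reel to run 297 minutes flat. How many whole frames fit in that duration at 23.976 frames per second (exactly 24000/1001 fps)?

427252 frames

297 min = 17820 s.
Frames = 17820 × 24000/1001 = 38880000/91 ≈ 427252.7473.
Complete frames: 427252.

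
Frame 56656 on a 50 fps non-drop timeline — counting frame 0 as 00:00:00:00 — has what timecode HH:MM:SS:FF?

56656 ÷ 50 = 1133 full seconds, remainder 6 frames.
1133 s = 0 h 18 min 53 s.
Timecode: 00:18:53:06.

00:18:53:06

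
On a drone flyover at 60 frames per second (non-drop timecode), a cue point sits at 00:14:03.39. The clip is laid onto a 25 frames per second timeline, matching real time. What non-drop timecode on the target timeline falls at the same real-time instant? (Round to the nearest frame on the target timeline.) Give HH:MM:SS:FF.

00:14:03:16

Source frame index: (0×3600 + 14×60 + 3) × 60 + 39 = 50619.
Real time: 50619 / (60) = 16873/20 s.
Target frame: (16873/20) × (25) = 84365/4 ≈ 21091.250 → 21091.
At 25 labels/s: frame 21091 → 00:14:03:16.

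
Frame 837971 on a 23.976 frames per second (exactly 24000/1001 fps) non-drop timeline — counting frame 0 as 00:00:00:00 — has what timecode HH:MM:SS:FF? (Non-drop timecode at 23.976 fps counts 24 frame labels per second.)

09:41:55:11

837971 ÷ 24 = 34915 full seconds, remainder 11 frames.
34915 s = 9 h 41 min 55 s.
Timecode: 09:41:55:11.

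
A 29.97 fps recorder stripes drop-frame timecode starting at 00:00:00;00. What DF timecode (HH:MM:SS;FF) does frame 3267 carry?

Each 10-minute DF block holds 10 × 60 × 30 − 9 × 2 = 17982 frames. 3267 ÷ 17982 → 0 full blocks, remainder 3267.
Within the partial block the first minute is 1800 frames and each further minute 1798, so 1 further minute boundary passed. Total skipped labels = 18 × 0 + 2 × 1 = 2.
Non-drop label index = 3267 + 2 = 3269; at 30 labels/s that is 00:01:48:29, i.e. DF 00:01:48;29.

00:01:48;29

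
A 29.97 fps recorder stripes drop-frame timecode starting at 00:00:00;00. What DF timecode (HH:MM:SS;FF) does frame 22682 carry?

Ten DF minutes hold 17982 frames, so frame 22682 lies in block 1 (frames 17982–35963) with 4700 frames into that block.
The block's first minute is 1800 frames and the rest 1798 each; 4700 frames reaches minute 2, so 1 × 18 + 2 × 2 = 22 labels have been skipped so far.
Adding those back, label number 22682 + 22 = 22704 at 30 labels/s is 756 s + 24 f = 0 h 12 min 36 s frame 24, i.e. 00:12:36;24.

00:12:36;24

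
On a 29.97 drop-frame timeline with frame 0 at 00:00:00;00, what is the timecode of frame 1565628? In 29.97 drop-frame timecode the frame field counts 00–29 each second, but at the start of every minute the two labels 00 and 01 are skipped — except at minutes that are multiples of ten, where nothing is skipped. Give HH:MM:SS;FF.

Ten DF minutes hold 17982 frames, so frame 1565628 lies in block 87 (frames 1564434–1582415) with 1194 frames into that block.
The block's first minute is 1800 frames and the rest 1798 each; 1194 frames reaches minute 0, so 87 × 18 + 0 × 2 = 1566 labels have been skipped so far.
Adding those back, label number 1565628 + 1566 = 1567194 at 30 labels/s is 52239 s + 24 f = 14 h 30 min 39 s frame 24, i.e. 14:30:39;24.

14:30:39;24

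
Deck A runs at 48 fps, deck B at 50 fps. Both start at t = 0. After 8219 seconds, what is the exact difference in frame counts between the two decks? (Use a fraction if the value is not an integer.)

16438 frames

A emits 48 × 8219 = 394512 frames; B emits 50 × 8219 = 410950.
Difference = 16438 frames; B is ahead of A.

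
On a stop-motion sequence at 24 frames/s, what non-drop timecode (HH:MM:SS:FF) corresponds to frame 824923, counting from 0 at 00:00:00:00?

09:32:51:19

824923 ÷ 24 = 34371 full seconds, remainder 19 frames.
34371 s = 9 h 32 min 51 s.
Timecode: 09:32:51:19.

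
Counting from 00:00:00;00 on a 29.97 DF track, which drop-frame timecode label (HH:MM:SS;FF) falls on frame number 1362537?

Ten DF minutes hold 17982 frames, so frame 1362537 lies in block 75 (frames 1348650–1366631) with 13887 frames into that block.
The block's first minute is 1800 frames and the rest 1798 each; 13887 frames reaches minute 7, so 75 × 18 + 7 × 2 = 1364 labels have been skipped so far.
Adding those back, label number 1362537 + 1364 = 1363901 at 30 labels/s is 45463 s + 11 f = 12 h 37 min 43 s frame 11, i.e. 12:37:43;11.

12:37:43;11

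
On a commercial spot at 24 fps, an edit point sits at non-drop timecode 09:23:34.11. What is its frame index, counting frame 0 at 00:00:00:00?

811547

Total seconds to the label: (9 × 3600 + 23 × 60 + 34) = 33814.
Frame index = 33814 × 24 + 11 = 811547.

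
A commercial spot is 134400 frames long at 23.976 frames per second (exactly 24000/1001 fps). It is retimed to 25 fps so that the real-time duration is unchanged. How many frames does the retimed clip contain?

Target frames = source frames × (target rate / source rate) = 134400 × (25)/(24000/1001) = 134400 × 1001/960 = 140140.

140140 frames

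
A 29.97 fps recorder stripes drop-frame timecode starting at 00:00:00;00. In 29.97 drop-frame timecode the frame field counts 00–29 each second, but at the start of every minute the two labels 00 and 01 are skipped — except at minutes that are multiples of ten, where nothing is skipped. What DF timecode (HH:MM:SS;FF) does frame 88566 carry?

Each 10-minute DF block holds 10 × 60 × 30 − 9 × 2 = 17982 frames. 88566 ÷ 17982 → 4 full blocks, remainder 16638.
Within the partial block the first minute is 1800 frames and each further minute 1798, so 9 further minute boundaries passed. Total skipped labels = 18 × 4 + 2 × 9 = 90.
Non-drop label index = 88566 + 90 = 88656; at 30 labels/s that is 00:49:15:06, i.e. DF 00:49:15;06.

00:49:15;06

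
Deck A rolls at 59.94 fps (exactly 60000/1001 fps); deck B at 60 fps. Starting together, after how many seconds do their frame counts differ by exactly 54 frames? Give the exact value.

The gap grows by |60 − 60000/1001| = 60/1001 frames per second.
Time for a 54-frame gap: 54 ÷ (60/1001) = 900.9 s.

900.9 seconds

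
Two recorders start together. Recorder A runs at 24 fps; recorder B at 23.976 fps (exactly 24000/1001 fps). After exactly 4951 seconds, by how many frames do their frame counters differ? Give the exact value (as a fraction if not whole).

A emits 24 × 4951 = 118824 frames; B emits 24000/1001 × 4951 = 118824000/1001.
Difference = 118824/1001 frames (≈ 118.7053); B is behind A.

118824/1001 frames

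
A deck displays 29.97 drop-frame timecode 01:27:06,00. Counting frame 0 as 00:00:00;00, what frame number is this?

156622

Complete 10-minute blocks: 8, each 17982 frames → 143856.
Remaining 7 whole minutes in the current block: 1800 + 6 × 1798 = 12588 frames.
Within the current minute: 6 × 30 + 0 − 2 = 178 (labels ;00/;01 skipped at this minute). Total = 143856 + 12588 + 178 = 156622.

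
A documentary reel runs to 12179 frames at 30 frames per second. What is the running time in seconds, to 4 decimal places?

Running time = 12179 × 1/30 = 12179/30 s ≈ 405.9667 s.

405.9667 seconds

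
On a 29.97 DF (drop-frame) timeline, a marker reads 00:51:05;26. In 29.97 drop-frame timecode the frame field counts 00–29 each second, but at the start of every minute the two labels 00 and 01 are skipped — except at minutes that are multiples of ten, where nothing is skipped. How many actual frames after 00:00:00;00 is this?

Complete 10-minute blocks: 5, each 17982 frames → 89910.
Remaining 1 whole minute in the current block: 1800 + 0 × 1798 = 1800 frames.
Within the current minute: 5 × 30 + 26 − 2 = 174 (labels ;00/;01 skipped at this minute). Total = 89910 + 1800 + 174 = 91884.

91884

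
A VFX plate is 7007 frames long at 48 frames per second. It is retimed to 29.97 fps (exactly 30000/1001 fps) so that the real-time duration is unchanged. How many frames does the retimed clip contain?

4375 frames

Target frames = source frames × (target rate / source rate) = 7007 × (30000/1001)/(48) = 7007 × 625/1001 = 4375.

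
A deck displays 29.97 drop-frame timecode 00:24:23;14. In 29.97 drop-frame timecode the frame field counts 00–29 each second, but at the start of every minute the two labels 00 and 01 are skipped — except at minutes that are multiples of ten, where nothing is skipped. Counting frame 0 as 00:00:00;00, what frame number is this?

As if non-drop at 30 labels/s: (0 × 3600 + 24 × 60 + 23) × 30 + 14 = 43904.
Minute boundaries passed: 24; those not divisible by 10: 24 − 2 = 22; dropped labels = 2 × 22 = 44.
Actual frame index = 43904 − 44 = 43860.

43860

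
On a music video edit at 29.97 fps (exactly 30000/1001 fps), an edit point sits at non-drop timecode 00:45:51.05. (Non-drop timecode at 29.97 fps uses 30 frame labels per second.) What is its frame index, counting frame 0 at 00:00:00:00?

Total seconds to the label: (0 × 3600 + 45 × 60 + 51) = 2751.
Frame index = 2751 × 30 + 5 = 82535.

82535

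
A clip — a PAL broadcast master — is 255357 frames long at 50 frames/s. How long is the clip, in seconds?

5107.14 seconds

Running time = 255357 / (50) = 5107.14 s.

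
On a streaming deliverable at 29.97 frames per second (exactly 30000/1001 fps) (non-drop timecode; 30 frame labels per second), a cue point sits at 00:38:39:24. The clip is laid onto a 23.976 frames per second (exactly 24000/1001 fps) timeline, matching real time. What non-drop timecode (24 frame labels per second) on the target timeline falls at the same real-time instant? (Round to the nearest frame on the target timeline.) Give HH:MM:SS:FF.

00:38:39:19

Source frame index: (0×3600 + 38×60 + 39) × 30 + 24 = 69594.
Real time: 69594 / (30000/1001) = 11610599/5000 s.
Target frame: (11610599/5000) × (24000/1001) = 278376/5 ≈ 55675.200 → 55675.
At 24 labels/s: frame 55675 → 00:38:39:19.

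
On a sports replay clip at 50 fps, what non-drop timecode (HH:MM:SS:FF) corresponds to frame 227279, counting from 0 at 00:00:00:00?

01:15:45:29

227279 ÷ 50 = 4545 full seconds, remainder 29 frames.
4545 s = 1 h 15 min 45 s.
Timecode: 01:15:45:29.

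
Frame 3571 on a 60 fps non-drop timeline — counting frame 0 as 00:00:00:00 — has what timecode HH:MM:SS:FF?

3571 ÷ 60 = 59 full seconds, remainder 31 frames.
59 s = 0 h 0 min 59 s.
Timecode: 00:00:59:31.

00:00:59:31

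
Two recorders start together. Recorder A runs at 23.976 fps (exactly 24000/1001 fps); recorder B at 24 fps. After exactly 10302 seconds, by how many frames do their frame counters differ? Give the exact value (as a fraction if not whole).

247248/1001 frames

A emits 24000/1001 × 10302 = 247248000/1001 frames; B emits 24 × 10302 = 247248.
Difference = 247248/1001 frames (≈ 247.0010); B is ahead of A.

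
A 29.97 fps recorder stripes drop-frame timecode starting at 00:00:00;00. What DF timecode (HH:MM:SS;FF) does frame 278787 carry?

Ten DF minutes hold 17982 frames, so frame 278787 lies in block 15 (frames 269730–287711) with 9057 frames into that block.
The block's first minute is 1800 frames and the rest 1798 each; 9057 frames reaches minute 5, so 15 × 18 + 5 × 2 = 280 labels have been skipped so far.
Adding those back, label number 278787 + 280 = 279067 at 30 labels/s is 9302 s + 7 f = 2 h 35 min 2 s frame 7, i.e. 02:35:02;07.

02:35:02;07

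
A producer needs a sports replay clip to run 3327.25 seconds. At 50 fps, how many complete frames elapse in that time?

Frames = 3327.25 × 50 = 332725/2 ≈ 166362.5000.
Complete frames: 166362.

166362 frames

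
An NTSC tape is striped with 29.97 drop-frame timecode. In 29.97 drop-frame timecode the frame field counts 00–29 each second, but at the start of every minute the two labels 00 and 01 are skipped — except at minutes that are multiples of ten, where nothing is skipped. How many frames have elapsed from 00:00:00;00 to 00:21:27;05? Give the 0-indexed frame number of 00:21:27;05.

As if non-drop at 30 labels/s: (0 × 3600 + 21 × 60 + 27) × 30 + 5 = 38615.
Minute boundaries passed: 21; those not divisible by 10: 21 − 2 = 19; dropped labels = 2 × 19 = 38.
Actual frame index = 38615 − 38 = 38577.

38577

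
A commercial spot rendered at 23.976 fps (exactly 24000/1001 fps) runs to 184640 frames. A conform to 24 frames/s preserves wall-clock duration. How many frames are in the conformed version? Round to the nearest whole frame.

Frames at target rate = 184640 × (24) / (24000/1001) = 4620616/25 ≈ 184824.640.
Nearest whole frame: 184825.

184825 frames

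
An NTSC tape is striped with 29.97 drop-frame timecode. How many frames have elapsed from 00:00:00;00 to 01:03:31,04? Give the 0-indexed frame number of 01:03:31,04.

114220

As if non-drop at 30 labels/s: (1 × 3600 + 3 × 60 + 31) × 30 + 4 = 114334.
Minute boundaries passed: 63; those not divisible by 10: 63 − 6 = 57; dropped labels = 2 × 57 = 114.
Actual frame index = 114334 − 114 = 114220.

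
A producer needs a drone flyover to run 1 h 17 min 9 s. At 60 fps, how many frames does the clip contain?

277740 frames

1 h 17 min 9 s = 4629 s.
Frames = 4629 × 60 = 277740.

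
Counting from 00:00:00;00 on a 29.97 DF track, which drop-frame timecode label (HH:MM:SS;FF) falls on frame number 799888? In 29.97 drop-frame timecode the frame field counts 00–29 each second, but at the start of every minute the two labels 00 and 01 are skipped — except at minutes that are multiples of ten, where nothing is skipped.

07:24:49;18

Each 10-minute DF block holds 10 × 60 × 30 − 9 × 2 = 17982 frames. 799888 ÷ 17982 → 44 full blocks, remainder 8680.
Within the partial block the first minute is 1800 frames and each further minute 1798, so 4 further minute boundaries passed. Total skipped labels = 18 × 44 + 2 × 4 = 800.
Non-drop label index = 799888 + 800 = 800688; at 30 labels/s that is 07:24:49:18, i.e. DF 07:24:49;18.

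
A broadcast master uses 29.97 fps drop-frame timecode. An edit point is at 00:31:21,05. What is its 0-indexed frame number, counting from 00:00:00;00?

As if non-drop at 30 labels/s: (0 × 3600 + 31 × 60 + 21) × 30 + 5 = 56435.
Minute boundaries passed: 31; those not divisible by 10: 31 − 3 = 28; dropped labels = 2 × 28 = 56.
Actual frame index = 56435 − 56 = 56379.

56379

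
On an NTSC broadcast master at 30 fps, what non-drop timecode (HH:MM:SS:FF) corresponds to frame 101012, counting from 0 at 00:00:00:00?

00:56:07:02

101012 ÷ 30 = 3367 full seconds, remainder 2 frames.
3367 s = 0 h 56 min 7 s.
Timecode: 00:56:07:02.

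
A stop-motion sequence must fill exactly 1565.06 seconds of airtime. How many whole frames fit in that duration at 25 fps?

39126 frames

Frames = 1565.06 × 25 = 78253/2 ≈ 39126.5000.
Complete frames: 39126.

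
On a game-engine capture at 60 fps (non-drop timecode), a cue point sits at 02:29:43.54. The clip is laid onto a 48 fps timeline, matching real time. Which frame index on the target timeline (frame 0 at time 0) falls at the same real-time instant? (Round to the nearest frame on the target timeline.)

Source frame index: (2×3600 + 29×60 + 43) × 60 + 54 = 539034.
Real time: 539034 / (60) = 89839/10 s.
Target frame: (89839/10) × (48) = 2156136/5 ≈ 431227.200 → 431227.

frame 431227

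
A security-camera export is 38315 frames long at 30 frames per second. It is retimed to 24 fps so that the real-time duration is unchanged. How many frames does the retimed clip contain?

Target frames = source frames × (target rate / source rate) = 38315 × (24)/(30) = 38315 × 4/5 = 30652.

30652 frames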